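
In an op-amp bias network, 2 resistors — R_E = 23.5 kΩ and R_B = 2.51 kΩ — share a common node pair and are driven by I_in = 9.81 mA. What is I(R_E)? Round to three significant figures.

With just two branches, the current splits inversely with resistance.
So I = 9.81 × 2.51/26.01 = 0.9467 mA.

I ≈ 0.947 mA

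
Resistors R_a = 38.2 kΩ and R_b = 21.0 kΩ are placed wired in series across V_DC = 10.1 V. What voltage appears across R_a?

ΣR = 38.2 + 21.0 = 59.20 kΩ.
By the voltage-divider rule, V = 10.1 × 38.20/59.20 = 6.517 V.

V ≈ 6.52 V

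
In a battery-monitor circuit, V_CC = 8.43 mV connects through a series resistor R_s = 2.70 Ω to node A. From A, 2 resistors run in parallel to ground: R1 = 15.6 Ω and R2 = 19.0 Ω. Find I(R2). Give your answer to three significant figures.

I ≈ 0.337 mA

Equivalent of the parallel group: R_p = 8.566 Ω.
Node voltage V_A = V_CC · R_p/(R_s + R_p) = 8.43 × 0.7604 = 6.410 mV.
Branch current I = V_A/R2 = 6.410/19.0 = 0.3374 mA.
(Equivalently: I_total = 0.7482 mA, then current-divider fraction G_k/ΣG = 0.4509.)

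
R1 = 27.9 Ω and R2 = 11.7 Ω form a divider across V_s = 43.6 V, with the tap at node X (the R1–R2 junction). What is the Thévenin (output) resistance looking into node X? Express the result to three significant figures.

Zeroing V_s shorts the top of R1 to ground, so R_th = R1 ‖ R2 = 8.243 Ω.

R_th ≈ 8.24 Ω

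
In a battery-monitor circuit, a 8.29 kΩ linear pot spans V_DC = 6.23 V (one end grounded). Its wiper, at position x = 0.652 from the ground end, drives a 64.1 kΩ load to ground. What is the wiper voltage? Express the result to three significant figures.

Lower segment x·R_p = 5.405 kΩ; upper segment (1−x)·R_p = 2.885 kΩ.
(x·R_p) ‖ R_L = 4.985 kΩ.
Loaded-divider output: V_out = 6.23 × 0.6334 = 3.946 V.

V_out ≈ 3.95 V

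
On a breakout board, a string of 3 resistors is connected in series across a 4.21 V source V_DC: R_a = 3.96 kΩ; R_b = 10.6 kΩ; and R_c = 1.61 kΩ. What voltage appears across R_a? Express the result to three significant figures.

V ≈ 1.03 V

Total series resistance ΣR = 3.96 + 10.6 + 1.61 = 16.17 kΩ.
V = V_DC · R/ΣR = 4.21 × 0.2449 = 1.031 V.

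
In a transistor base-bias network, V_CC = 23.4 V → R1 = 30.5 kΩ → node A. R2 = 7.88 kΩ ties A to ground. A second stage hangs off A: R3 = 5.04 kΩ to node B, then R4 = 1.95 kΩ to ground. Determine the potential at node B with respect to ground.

V_B ≈ 0.707 V

The second stage (R3 + R4 = 6.990 kΩ) loads node A in parallel with R2.
Effective lower resistance at A: R2 ‖ 6.990 = 3.704 kΩ.
First divider: V_A = V_CC · 3.704/(30.5 + 3.704) = 2.534 V.
Stage 2 is unloaded, so V_B = V_A · R4/(R3+R4) = 2.534 × 1.95/6.990 = 0.7069 V.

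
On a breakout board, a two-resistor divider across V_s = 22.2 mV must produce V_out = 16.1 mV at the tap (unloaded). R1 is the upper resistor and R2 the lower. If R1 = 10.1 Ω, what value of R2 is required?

R2 ≈ 26.7 Ω

Required fraction k = V_out/V_s = 0.7252.
Rearranging, R2 = R1·k/(1−k) = 10.1 × 2.639 = 26.66 Ω.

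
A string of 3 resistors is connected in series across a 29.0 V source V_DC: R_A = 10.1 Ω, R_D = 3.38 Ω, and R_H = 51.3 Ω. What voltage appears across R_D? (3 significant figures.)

V ≈ 1.51 V

Series total: ΣR = 10.1 + 3.38 + 51.3 = 64.78 Ω.
Voltage divider: V = V_DC · (3.380 / 64.78) = 29.0 × 0.05218 = 1.513 V.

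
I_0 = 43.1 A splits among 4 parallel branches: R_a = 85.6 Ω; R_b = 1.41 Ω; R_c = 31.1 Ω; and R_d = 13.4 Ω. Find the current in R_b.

I ≈ 36.9 A

ΣG = 1/85.6 + 1/1.41 + 1/31.1 + 1/13.4 = 0.8277.
Current divider: I(R_b) = I_0 · G_k/ΣG = 43.1 × (0.7092/0.8277) = 43.1 × 0.8569 = 36.93 A.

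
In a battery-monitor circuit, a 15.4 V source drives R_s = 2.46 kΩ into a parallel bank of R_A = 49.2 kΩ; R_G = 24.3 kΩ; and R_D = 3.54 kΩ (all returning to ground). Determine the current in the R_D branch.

Equivalent of the parallel group: R_p = 2.907 kΩ.
V_A = 15.4 × 2.907/5.367 = 8.342 V.
I(R_D) = V_A / R_D = 8.342/3.54 = 2.356 mA.

I ≈ 2.36 mA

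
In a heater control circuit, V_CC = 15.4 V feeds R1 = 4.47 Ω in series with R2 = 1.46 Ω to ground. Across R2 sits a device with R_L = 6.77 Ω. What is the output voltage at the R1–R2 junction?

V_out ≈ 3.26 V

R2 ‖ R_L = (1.46 × 6.77)/(1.46 + 6.77) = 1.201 Ω.
Voltage divider with the loaded lower leg: V_out = 15.4 × 1.201/(4.47 + 1.201) = 15.4 × 0.2118 = 3.261 V.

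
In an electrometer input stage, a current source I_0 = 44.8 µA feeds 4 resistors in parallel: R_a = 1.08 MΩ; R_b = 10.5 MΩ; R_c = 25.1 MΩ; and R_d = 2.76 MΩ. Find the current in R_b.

Conductances: ΣG = 1/1.08 + 1/10.5 + 1/25.1 + 1/2.76 = 1.423 (1/MΩ).
By the current-divider rule, I = I_0 · G_k/ΣG = 44.8 × 0.06691 = 2.998 µA.

I ≈ 3.00 µA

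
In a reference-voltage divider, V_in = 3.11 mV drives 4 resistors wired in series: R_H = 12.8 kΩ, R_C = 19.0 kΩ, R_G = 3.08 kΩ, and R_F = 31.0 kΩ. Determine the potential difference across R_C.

Series total: ΣR = 12.8 + 19.0 + 3.08 + 31.0 = 65.88 kΩ.
Voltage divider: V = V_in · (19.00 / 65.88) = 3.11 × 0.2884 = 0.8969 mV.

V ≈ 0.897 mV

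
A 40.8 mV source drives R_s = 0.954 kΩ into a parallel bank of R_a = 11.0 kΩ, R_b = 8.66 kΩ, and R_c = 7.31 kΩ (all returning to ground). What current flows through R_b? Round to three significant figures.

I ≈ 3.55 µA

Parallel bank: R_p = 1/(1/11.0 + 1/8.66 + 1/7.31) = 2.914 kΩ.
Node voltage V_A = V_DC · R_p/(R_s + R_p) = 40.8 × 0.7534 = 30.74 mV.
Branch current I = V_A/R_b = 30.74/8.66 = 3.549 µA.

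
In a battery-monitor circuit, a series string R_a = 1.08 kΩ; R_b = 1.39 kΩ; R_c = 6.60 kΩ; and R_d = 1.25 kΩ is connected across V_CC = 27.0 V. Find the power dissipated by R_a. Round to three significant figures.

Series current I = V_CC/ΣR = 27.0/10.32 = 2.616 mA.
P(R_a) = I²·R_a = (2.616)² × 1.08 = 7.393 mW.

P ≈ 7.39 mW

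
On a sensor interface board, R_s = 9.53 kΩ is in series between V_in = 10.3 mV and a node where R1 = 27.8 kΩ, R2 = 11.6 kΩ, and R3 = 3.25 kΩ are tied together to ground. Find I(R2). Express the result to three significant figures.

I ≈ 0.174 µA

Combine the parallel branches: R_p = (1/27.8 + 1/11.6 + 1/3.25)⁻¹ = 2.326 kΩ.
V_A by voltage divider: V_A = 10.3 × 2.326/(9.53 + 2.326) = 2.021 mV.
I(R2) = V_A / R2 = 2.021/11.6 = 0.1742 µA.
(Equivalently: I_total = 0.8687 µA, then current-divider fraction G_k/ΣG = 0.2005.)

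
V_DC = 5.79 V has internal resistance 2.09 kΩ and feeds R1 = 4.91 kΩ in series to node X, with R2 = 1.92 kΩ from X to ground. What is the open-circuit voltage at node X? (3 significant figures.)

R1' = 2.09 + 4.91 = 7.000 kΩ (source resistance + R1).
Open-circuit (no load on X): V_th = V_DC · R2/(R1' + R2) = 5.79 × 1.92/(7.000 + 1.92) = 1.246 V.

V_th ≈ 1.25 V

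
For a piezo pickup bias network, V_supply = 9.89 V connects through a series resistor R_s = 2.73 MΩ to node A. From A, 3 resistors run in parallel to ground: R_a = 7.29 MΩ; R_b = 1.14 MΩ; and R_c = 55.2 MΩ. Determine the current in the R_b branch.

I ≈ 2.27 µA

Combine the parallel branches: R_p = (1/7.29 + 1/1.14 + 1/55.2)⁻¹ = 0.9685 MΩ.
V_A = 9.89 × 0.9685/3.699 = 2.590 V.
I(R_b) = V_A / R_b = 2.590/1.14 = 2.272 µA.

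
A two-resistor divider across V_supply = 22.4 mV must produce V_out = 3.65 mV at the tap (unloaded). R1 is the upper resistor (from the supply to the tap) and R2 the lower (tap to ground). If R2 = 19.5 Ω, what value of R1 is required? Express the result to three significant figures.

The divider ratio is R2/(R1+R2) = 3.65/22.4 = 0.1629.
R1 = R2·(1/k − 1) = 19.5 × 5.137 = 100.2 Ω.

R1 ≈ 100 Ω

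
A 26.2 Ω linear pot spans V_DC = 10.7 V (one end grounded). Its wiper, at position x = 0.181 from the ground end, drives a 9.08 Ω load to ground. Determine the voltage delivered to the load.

V_out ≈ 1.36 V

Split the track: R_lower = x·R_p = 4.742 Ω, R_upper = (1−x)·R_p = 21.46 Ω.
R_L loads the lower segment: effective lower R = 3.115 Ω.
V_out = 10.7 × 3.115/(21.46 + 3.115) = 1.356 V.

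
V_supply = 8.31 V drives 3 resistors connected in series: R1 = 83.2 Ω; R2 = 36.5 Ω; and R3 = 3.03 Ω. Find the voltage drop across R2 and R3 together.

ΣR = 83.2 + 36.5 + 3.03 = 122.7 Ω.
R_{R2..R3} = 36.5 + 3.03 = 39.53 Ω.
By the voltage-divider rule, V = 8.31 × 39.53/122.7 = 2.677 V.

V ≈ 2.68 V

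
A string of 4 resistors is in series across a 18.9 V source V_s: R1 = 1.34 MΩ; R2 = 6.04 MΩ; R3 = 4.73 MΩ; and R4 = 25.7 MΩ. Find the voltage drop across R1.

ΣR = 1.34 + 6.04 + 4.73 + 25.7 = 37.81 MΩ.
By the voltage-divider rule, V = 18.9 × 1.340/37.81 = 0.6698 V.

V ≈ 0.670 V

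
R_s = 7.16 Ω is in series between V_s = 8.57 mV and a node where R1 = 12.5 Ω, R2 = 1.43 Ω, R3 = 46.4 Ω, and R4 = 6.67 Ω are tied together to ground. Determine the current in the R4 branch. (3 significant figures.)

Equivalent of the parallel group: R_p = 1.052 Ω.
V_A by voltage divider: V_A = 8.57 × 1.052/(7.16 + 1.052) = 1.098 mV.
I(R4) = V_A / R4 = 1.098/6.67 = 0.1646 mA.

I ≈ 0.165 mA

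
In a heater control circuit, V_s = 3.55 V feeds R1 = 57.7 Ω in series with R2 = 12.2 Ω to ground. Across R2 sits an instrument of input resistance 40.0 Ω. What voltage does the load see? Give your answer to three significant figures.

R2 ‖ R_L = (12.2 × 40.0)/(12.2 + 40.0) = 9.349 Ω.
Voltage divider with the loaded lower leg: V_out = 3.55 × 9.349/(57.7 + 9.349) = 3.55 × 0.1394 = 0.4950 V.
(Unloaded it would be 0.620 V; the load pulls it down.)

V_out ≈ 0.495 V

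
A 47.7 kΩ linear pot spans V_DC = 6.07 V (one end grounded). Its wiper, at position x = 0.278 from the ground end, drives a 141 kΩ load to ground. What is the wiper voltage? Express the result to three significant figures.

Split the track: R_lower = x·R_p = 13.26 kΩ, R_upper = (1−x)·R_p = 34.44 kΩ.
R_L loads the lower segment: effective lower R = 12.12 kΩ.
Loaded-divider output: V_out = 6.07 × 0.2603 = 1.580 V.

V_out ≈ 1.58 V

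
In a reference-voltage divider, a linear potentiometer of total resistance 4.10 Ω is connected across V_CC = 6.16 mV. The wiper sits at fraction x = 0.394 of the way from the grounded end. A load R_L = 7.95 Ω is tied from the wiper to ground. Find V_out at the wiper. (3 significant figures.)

Lower segment x·R_p = 1.615 Ω; upper segment (1−x)·R_p = 2.485 Ω.
R_L loads the lower segment: effective lower R = 1.343 Ω.
Loaded-divider output: V_out = 6.16 × 0.3508 = 2.161 mV.

V_out ≈ 2.16 mV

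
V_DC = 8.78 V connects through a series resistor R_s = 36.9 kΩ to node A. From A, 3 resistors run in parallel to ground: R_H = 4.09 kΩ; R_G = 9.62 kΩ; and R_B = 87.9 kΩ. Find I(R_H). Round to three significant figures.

Equivalent of the parallel group: R_p = 2.779 kΩ.
V_A = 8.78 × 2.779/39.68 = 0.6150 V.
I(R_H) = V_A / R_H = 0.6150/4.09 = 0.1504 mA.

I ≈ 0.150 mA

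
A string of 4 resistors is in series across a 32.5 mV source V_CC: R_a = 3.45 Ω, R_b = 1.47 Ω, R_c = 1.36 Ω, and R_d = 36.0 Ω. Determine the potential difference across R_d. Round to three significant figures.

V ≈ 27.7 mV

Series total: ΣR = 3.45 + 1.47 + 1.36 + 36.0 = 42.28 Ω.
V = V_CC · R/ΣR = 32.5 × 0.8515 = 27.67 mV.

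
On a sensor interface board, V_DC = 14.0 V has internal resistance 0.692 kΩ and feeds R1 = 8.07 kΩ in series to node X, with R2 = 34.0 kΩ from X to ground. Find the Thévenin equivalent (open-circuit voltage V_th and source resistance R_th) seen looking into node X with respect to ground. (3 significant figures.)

V_th ≈ 11.1 V, R_th ≈ 6.97 kΩ

R1' = 0.692 + 8.07 = 8.762 kΩ (source resistance + R1).
V_th is the unloaded tap voltage: V_DC · R2/(R1'+R2) = 14.0 × 0.7951 = 11.13 V.
Looking into X with the source shorted: R_th = R1'·R2/(R1'+R2) = 8.762 × 34.0/42.76 = 6.967 kΩ.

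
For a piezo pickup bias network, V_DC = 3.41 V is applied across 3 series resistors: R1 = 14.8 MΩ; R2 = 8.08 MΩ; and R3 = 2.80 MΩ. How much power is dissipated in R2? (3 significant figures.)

ΣR = 25.68 MΩ → I = 3.41/25.68 = 0.1328 µA.
P(R2) = I²·R2 = (0.1328)² × 8.08 = 0.1425 µW.

P ≈ 0.142 µW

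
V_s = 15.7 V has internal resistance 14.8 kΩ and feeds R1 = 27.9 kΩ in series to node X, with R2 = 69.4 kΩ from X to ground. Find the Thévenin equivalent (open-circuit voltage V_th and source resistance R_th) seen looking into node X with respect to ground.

V_th ≈ 9.72 V, R_th ≈ 26.4 kΩ

R1' = 14.8 + 27.9 = 42.70 kΩ (source resistance + R1).
With X open, the divider is unloaded: V_th = 15.7 × 69.4/112.1 = 9.720 V.
Zeroing V_s shorts the top of R1' to ground, so R_th = R1' ‖ R2 = 26.44 kΩ.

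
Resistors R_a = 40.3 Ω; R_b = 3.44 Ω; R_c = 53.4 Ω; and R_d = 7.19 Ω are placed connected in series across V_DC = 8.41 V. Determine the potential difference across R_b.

V ≈ 0.277 V

Series total: ΣR = 40.3 + 3.44 + 53.4 + 7.19 = 104.3 Ω.
Voltage divider: V = V_DC · (3.440 / 104.3) = 8.41 × 0.03297 = 0.2773 V.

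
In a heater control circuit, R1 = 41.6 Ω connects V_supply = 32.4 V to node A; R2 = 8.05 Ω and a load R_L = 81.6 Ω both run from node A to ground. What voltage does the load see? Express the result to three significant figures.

V_out ≈ 4.85 V

The load sits in parallel with R2, giving an effective lower resistance R2' = R2·R_L/(R2+R_L) = 7.327 Ω.
Then V_out = V_supply · R2'/(R1 + R2') = 32.4 × 7.327/48.93 = 4.852 V.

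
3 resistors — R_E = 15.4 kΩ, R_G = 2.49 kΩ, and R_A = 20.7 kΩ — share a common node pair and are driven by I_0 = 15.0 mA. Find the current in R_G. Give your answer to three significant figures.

I ≈ 11.7 mA

ΣG = 1/15.4 + 1/2.49 + 1/20.7 = 0.5149.
By the current-divider rule, I = I_0 · G_k/ΣG = 15.0 × 0.7800 = 11.70 mA.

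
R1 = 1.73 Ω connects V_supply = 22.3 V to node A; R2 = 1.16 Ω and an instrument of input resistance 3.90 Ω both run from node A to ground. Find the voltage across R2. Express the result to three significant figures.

V_out ≈ 7.60 V

R2 ‖ R_L = (1.16 × 3.90)/(1.16 + 3.90) = 0.8941 Ω.
Voltage divider with the loaded lower leg: V_out = 22.3 × 0.8941/(1.73 + 0.8941) = 22.3 × 0.3407 = 7.598 V.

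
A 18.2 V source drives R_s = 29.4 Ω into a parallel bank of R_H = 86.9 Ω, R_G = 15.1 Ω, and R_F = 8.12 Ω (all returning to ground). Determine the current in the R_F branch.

Equivalent of the parallel group: R_p = 4.978 Ω.
Node voltage V_A = V_supply · R_p/(R_s + R_p) = 18.2 × 0.1448 = 2.635 V.
Branch current I = V_A/R_F = 2.635/8.12 = 0.3246 A.

I ≈ 0.325 A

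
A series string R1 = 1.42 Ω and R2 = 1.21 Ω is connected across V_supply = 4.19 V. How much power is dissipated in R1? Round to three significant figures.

Series current I = V_supply/ΣR = 4.19/2.630 = 1.593 A.
V(R1) = I·R = 2.262 V; P = V·I = 2.262 × 1.593 = 3.604 W.

P ≈ 3.60 W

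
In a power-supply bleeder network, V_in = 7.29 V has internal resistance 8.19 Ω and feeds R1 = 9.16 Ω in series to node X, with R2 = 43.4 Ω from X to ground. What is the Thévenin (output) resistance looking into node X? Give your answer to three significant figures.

R_th ≈ 12.4 Ω

R1' = 8.19 + 9.16 = 17.35 Ω (source resistance + R1).
With V_in suppressed (replaced by a short), R_th = R1' ‖ R2 = (17.35 × 43.4)/(17.35 + 43.4) = 12.39 Ω.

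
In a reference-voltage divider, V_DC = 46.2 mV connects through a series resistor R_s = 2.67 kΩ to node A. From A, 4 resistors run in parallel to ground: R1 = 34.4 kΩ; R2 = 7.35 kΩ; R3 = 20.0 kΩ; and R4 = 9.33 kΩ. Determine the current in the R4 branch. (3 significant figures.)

Combine the parallel branches: R_p = (1/34.4 + 1/7.35 + 1/20.0 + 1/9.33)⁻¹ = 3.103 kΩ.
V_A = 46.2 × 3.103/5.773 = 24.83 mV.
I(R4) = V_A / R4 = 24.83/9.33 = 2.661 µA.

I ≈ 2.66 µA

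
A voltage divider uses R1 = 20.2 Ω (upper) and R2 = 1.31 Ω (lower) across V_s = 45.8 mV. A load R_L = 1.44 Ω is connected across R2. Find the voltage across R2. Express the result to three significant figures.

R2 ‖ R_L = (1.31 × 1.44)/(1.31 + 1.44) = 0.6860 Ω.
Voltage divider with the loaded lower leg: V_out = 45.8 × 0.6860/(20.2 + 0.6860) = 45.8 × 0.03284 = 1.504 mV.

V_out ≈ 1.50 mV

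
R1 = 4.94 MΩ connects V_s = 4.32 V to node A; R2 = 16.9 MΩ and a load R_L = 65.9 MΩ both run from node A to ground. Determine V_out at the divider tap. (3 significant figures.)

V_out ≈ 3.16 V

R2 ‖ R_L = (16.9 × 65.9)/(16.9 + 65.9) = 13.45 MΩ.
Now apply the divider: V_out = 4.32 × 0.7314 = 3.160 V.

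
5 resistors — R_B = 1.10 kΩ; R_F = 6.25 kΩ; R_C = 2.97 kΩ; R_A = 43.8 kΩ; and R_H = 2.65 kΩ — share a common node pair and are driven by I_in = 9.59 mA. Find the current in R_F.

I ≈ 0.850 mA

ΣG = 1/1.10 + 1/6.25 + 1/2.97 + 1/43.8 + 1/2.65 = 1.806.
By the current-divider rule, I = I_in · G_k/ΣG = 9.59 × 0.08859 = 0.8496 mA.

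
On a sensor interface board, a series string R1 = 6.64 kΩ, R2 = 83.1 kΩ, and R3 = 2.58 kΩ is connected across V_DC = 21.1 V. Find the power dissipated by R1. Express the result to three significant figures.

The common current is I = 21.1/92.32 = 0.2286 mA.
P = I²R = 0.05224 × 6.64 = 0.3468 mW.

P ≈ 0.347 mW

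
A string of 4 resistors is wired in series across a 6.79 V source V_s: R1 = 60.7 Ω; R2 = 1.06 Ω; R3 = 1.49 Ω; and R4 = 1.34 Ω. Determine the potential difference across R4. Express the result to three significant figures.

V ≈ 0.141 V

Total series resistance ΣR = 60.7 + 1.06 + 1.49 + 1.34 = 64.59 Ω.
Voltage divider: V = V_s · (1.340 / 64.59) = 6.79 × 0.02075 = 0.1409 V.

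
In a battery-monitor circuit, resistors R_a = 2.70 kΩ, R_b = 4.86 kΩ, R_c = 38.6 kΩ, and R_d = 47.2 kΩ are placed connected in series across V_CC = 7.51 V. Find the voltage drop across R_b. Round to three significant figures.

V ≈ 0.391 V

ΣR = 2.70 + 4.86 + 38.6 + 47.2 = 93.36 kΩ.
By the voltage-divider rule, V = 7.51 × 4.860/93.36 = 0.3909 V.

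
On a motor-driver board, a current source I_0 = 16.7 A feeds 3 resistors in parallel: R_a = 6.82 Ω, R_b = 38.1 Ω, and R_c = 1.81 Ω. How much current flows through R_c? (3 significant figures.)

I ≈ 12.7 A

ΣG = 1/6.82 + 1/38.1 + 1/1.81 = 0.7254.
Current divider: I(R_c) = I_0 · G_k/ΣG = 16.7 × (0.5525/0.7254) = 16.7 × 0.7617 = 12.72 A.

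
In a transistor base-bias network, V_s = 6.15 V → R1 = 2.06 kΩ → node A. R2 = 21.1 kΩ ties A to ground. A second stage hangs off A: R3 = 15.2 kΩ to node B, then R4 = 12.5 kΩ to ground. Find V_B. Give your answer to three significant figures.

Looking into the second stage from A: R3 + R4 = 27.70 kΩ appears in parallel with R2.
R2 ‖ (R3+R4) = 11.98 kΩ.
V_A = 6.15 × 11.98/(2.06 + 11.98) = 5.247 V.
Then the unloaded second divider: V_B = V_A × R4/(R3+R4) = 5.247 × 0.4513 = 2.368 V.

V_B ≈ 2.37 V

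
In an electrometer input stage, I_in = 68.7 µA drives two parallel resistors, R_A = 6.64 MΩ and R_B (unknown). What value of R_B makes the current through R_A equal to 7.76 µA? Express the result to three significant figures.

In a two-way split, I_A/I_in = R_B/(R_A + R_B).
7.76/68.7 = R_B/(R_A + R_B) → R_B = R_A · (0.1130)/(1 − 0.1130) = 6.64 × 0.1273 = 0.8455 MΩ.

R_B ≈ 0.846 MΩ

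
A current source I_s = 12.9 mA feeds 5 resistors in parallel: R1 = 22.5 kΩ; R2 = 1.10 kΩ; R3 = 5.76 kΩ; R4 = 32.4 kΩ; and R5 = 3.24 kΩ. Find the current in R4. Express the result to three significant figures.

Total conductance ΣG = 1/22.5 + 1/1.10 + 1/5.76 + 1/32.4 + 1/3.24 = 1.467 (units of 1/kΩ).
Current divider: I(R4) = I_s · G_k/ΣG = 12.9 × (0.03086/1.467) = 12.9 × 0.02104 = 0.2715 mA.

I ≈ 0.271 mA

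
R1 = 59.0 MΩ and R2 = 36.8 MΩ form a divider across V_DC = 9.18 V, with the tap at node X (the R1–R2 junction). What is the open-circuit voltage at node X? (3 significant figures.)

V_th is the unloaded tap voltage: V_DC · R2/(R1+R2) = 9.18 × 0.3841 = 3.526 V.

V_th ≈ 3.53 V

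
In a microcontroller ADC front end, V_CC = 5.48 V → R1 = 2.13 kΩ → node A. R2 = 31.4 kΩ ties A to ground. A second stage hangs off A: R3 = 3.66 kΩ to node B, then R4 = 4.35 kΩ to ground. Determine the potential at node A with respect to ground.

V_A ≈ 4.11 V

Node A sees R2 in parallel with the series input of stage 2, R3 + R4 = 8.010 kΩ.
R2 ‖ (R3+R4) = 6.382 kΩ.
First divider: V_A = V_CC · 6.382/(2.13 + 6.382) = 4.109 V.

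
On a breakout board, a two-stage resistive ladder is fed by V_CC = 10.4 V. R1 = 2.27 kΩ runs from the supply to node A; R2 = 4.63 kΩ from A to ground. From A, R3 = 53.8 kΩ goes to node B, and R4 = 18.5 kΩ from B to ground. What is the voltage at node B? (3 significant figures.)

V_B ≈ 1.75 V

The second stage (R3 + R4 = 72.30 kΩ) loads node A in parallel with R2.
R2 ‖ (R3+R4) = 4.351 kΩ.
V_A = 10.4 × 4.351/(2.27 + 4.351) = 6.835 V.
V_B = V_A × 0.2559 = 1.749 V.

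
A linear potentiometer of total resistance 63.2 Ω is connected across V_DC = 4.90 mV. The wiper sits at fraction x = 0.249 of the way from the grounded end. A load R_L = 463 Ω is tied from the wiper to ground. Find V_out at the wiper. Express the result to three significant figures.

Lower segment x·R_p = 15.74 Ω; upper segment (1−x)·R_p = 47.46 Ω.
R_L loads the lower segment: effective lower R = 15.22 Ω.
Loaded-divider output: V_out = 4.90 × 0.2428 = 1.190 mV.
(Unloaded: V_out = x·V_DC = 1.22 mV.)

V_out ≈ 1.19 mV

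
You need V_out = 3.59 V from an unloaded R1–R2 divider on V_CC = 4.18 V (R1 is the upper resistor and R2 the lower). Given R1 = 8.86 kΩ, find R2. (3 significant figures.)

R2 ≈ 53.9 kΩ

The divider ratio is R2/(R1+R2) = 3.59/4.18 = 0.8589.
Rearranging, R2 = R1·k/(1−k) = 8.86 × 6.085 = 53.91 kΩ.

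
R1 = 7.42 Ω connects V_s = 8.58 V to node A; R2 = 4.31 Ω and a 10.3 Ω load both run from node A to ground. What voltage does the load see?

V_out ≈ 2.49 V

First combine the lower leg with the load: R2 ‖ R_L = 3.039 Ω.
Then V_out = V_s · R2'/(R1 + R2') = 8.58 × 3.039/10.46 = 2.493 V.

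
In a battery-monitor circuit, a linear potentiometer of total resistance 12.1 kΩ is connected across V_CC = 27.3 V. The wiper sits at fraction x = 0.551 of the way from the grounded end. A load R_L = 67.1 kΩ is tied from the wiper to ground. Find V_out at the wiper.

V_out ≈ 14.4 V

Split the track: R_lower = x·R_p = 6.667 kΩ, R_upper = (1−x)·R_p = 5.433 kΩ.
(x·R_p) ‖ R_L = 6.065 kΩ.
V_out = 27.3 × 6.065/(5.433 + 6.065) = 14.40 V.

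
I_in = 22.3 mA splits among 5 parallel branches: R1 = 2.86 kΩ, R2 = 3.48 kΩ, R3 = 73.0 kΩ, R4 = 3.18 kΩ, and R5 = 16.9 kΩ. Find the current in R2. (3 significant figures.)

I ≈ 6.26 mA

Total conductance ΣG = 1/2.86 + 1/3.48 + 1/73.0 + 1/3.18 + 1/16.9 = 1.024 (units of 1/kΩ).
By the current-divider rule, I = I_in · G_k/ΣG = 22.3 × 0.2805 = 6.256 mA.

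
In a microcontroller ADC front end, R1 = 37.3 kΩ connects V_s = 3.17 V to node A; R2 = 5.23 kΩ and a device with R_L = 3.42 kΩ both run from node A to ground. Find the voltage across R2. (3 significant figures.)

R2 ‖ R_L = (5.23 × 3.42)/(5.23 + 3.42) = 2.068 kΩ.
Then V_out = V_s · R2'/(R1 + R2') = 3.17 × 2.068/39.37 = 0.1665 V.
(Unloaded it would be 0.390 V; the load pulls it down.)

V_out ≈ 0.167 V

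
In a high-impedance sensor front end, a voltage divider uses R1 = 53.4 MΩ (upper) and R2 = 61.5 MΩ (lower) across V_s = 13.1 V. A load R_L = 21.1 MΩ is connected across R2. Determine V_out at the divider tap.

First combine the lower leg with the load: R2 ‖ R_L = 15.71 MΩ.
Now apply the divider: V_out = 13.1 × 0.2273 = 2.978 V.

V_out ≈ 2.98 V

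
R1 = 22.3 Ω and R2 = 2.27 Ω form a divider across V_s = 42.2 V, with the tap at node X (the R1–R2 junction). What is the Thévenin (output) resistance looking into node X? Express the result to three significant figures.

R_th ≈ 2.06 Ω

Looking into X with the source shorted: R_th = R1·R2/(R1+R2) = 22.30 × 2.27/24.57 = 2.060 Ω.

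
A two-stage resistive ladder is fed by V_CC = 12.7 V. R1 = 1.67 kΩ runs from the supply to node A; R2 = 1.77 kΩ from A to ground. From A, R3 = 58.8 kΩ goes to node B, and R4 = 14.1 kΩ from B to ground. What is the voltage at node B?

V_B ≈ 1.25 V

Node A sees R2 in parallel with the series input of stage 2, R3 + R4 = 72.90 kΩ.
R2 ‖ (R3+R4) = 1.728 kΩ.
V_A = 12.7 × 1.728/(1.67 + 1.728) = 6.458 V.
Then the unloaded second divider: V_B = V_A × R4/(R3+R4) = 6.458 × 0.1934 = 1.249 V.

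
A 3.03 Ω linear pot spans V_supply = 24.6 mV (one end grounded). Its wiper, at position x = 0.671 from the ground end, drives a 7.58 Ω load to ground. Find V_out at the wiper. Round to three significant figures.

Lower segment x·R_p = 2.033 Ω; upper segment (1−x)·R_p = 0.9969 Ω.
(x·R_p) ‖ R_L = 1.603 Ω.
Loaded-divider output: V_out = 24.6 × 0.6166 = 15.17 mV.

V_out ≈ 15.2 mV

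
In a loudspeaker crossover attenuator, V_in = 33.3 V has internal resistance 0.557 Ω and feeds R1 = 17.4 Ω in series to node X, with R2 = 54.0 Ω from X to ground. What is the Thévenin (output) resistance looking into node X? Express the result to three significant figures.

R1' = 0.557 + 17.4 = 17.96 Ω (source resistance + R1).
Looking into X with the source shorted: R_th = R1'·R2/(R1'+R2) = 17.96 × 54.0/71.96 = 13.48 Ω.

R_th ≈ 13.5 Ω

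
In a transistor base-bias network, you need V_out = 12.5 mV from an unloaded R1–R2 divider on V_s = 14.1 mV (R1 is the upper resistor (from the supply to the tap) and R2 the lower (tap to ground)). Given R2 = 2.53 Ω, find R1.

R1 ≈ 0.324 Ω

The divider ratio is R2/(R1+R2) = 12.5/14.1 = 0.8865.
R1 = R2·(1/k − 1) = 2.53 × 0.1280 = 0.3238 Ω.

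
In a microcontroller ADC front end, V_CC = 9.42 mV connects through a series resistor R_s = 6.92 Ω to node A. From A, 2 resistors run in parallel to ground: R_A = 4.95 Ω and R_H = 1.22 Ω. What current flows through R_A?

Combine the parallel branches: R_p = (1/4.95 + 1/1.22)⁻¹ = 0.9788 Ω.
Node voltage V_A = V_CC · R_p/(R_s + R_p) = 9.42 × 0.1239 = 1.167 mV.
Branch current I = V_A/R_A = 1.167/4.95 = 0.2358 mA.

I ≈ 0.236 mA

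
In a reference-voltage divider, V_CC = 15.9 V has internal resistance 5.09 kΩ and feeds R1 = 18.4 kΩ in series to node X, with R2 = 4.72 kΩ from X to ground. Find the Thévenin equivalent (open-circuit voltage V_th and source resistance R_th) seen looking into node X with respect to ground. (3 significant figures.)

V_th ≈ 2.66 V, R_th ≈ 3.93 kΩ

R1' = 5.09 + 18.4 = 23.49 kΩ (source resistance + R1).
Open-circuit (no load on X): V_th = V_CC · R2/(R1' + R2) = 15.9 × 4.72/(23.49 + 4.72) = 2.660 V.
With V_CC suppressed (replaced by a short), R_th = R1' ‖ R2 = (23.49 × 4.72)/(23.49 + 4.72) = 3.930 kΩ.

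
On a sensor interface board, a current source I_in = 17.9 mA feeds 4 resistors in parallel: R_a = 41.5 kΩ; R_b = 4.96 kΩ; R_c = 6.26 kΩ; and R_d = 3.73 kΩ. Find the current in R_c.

Total conductance ΣG = 1/41.5 + 1/4.96 + 1/6.26 + 1/3.73 = 0.6536 (units of 1/kΩ).
By the current-divider rule, I = I_in · G_k/ΣG = 17.9 × 0.2444 = 4.375 mA.

I ≈ 4.38 mA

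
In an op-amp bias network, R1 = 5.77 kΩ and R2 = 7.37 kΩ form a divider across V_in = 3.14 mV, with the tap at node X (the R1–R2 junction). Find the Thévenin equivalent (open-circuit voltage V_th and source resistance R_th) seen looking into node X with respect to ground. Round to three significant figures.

V_th is the unloaded tap voltage: V_in · R2/(R1+R2) = 3.14 × 0.5609 = 1.761 mV.
Zeroing V_in shorts the top of R1 to ground, so R_th = R1 ‖ R2 = 3.236 kΩ.

V_th ≈ 1.76 mV, R_th ≈ 3.24 kΩ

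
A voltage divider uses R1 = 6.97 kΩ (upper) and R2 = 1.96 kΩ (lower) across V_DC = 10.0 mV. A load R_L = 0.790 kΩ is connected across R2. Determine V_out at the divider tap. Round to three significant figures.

R2 ‖ R_L = (1.96 × 0.790)/(1.96 + 0.790) = 0.5631 kΩ.
Voltage divider with the loaded lower leg: V_out = 10.0 × 0.5631/(6.97 + 0.5631) = 10.0 × 0.07474 = 0.7474 mV.

V_out ≈ 0.747 mV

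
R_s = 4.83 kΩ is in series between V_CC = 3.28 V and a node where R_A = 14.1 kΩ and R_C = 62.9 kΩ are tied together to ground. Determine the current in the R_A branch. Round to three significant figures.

I ≈ 0.164 mA

Parallel bank: R_p = 1/(1/14.1 + 1/62.9) = 11.52 kΩ.
V_A by voltage divider: V_A = 3.28 × 11.52/(4.83 + 11.52) = 2.311 V.
Branch current I = V_A/R_A = 2.311/14.1 = 0.1639 mA.
(Check via current divider: I_total = 0.2006 mA; share G_k/ΣG = 0.8169 → same result.)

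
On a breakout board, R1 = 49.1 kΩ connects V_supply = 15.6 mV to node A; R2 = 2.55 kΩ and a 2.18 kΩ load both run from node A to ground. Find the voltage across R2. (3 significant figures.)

First combine the lower leg with the load: R2 ‖ R_L = 1.175 kΩ.
Then V_out = V_supply · R2'/(R1 + R2') = 15.6 × 1.175/50.28 = 0.3647 mV.

V_out ≈ 0.365 mV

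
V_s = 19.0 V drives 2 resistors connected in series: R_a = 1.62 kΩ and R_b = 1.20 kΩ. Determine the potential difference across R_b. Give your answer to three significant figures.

V ≈ 8.09 V

ΣR = 1.62 + 1.20 = 2.820 kΩ.
By the voltage-divider rule, V = 19.0 × 1.200/2.820 = 8.085 V.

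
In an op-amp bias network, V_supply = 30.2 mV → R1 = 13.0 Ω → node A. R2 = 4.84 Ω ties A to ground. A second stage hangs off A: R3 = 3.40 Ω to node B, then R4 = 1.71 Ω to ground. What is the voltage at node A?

Node A sees R2 in parallel with the series input of stage 2, R3 + R4 = 5.110 Ω.
Effective lower resistance at A: R2 ‖ 5.110 = 2.486 Ω.
So V_A = 30.2 × 0.1605 = 4.848 mV.

V_A ≈ 4.85 mV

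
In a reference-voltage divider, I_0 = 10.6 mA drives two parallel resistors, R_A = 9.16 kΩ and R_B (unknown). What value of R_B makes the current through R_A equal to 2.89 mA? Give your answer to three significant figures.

R_B ≈ 3.43 kΩ

Two-branch current divider: I_A = I_0 · R_B/(R_A + R_B).
2.89/10.6 = R_B/(R_A + R_B) → R_B = R_A · (0.2726)/(1 − 0.2726) = 9.16 × 0.3748 = 3.434 kΩ.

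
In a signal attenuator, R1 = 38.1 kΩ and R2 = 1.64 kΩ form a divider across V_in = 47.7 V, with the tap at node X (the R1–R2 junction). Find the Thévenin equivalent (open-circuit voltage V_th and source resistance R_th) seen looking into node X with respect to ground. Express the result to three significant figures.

V_th ≈ 1.97 V, R_th ≈ 1.57 kΩ

Open-circuit (no load on X): V_th = V_in · R2/(R1 + R2) = 47.7 × 1.64/(38.10 + 1.64) = 1.968 V.
Zeroing V_in shorts the top of R1 to ground, so R_th = R1 ‖ R2 = 1.572 kΩ.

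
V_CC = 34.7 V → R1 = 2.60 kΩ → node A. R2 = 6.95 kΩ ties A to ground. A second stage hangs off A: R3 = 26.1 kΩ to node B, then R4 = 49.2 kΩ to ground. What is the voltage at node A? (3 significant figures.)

V_A ≈ 24.6 V

Looking into the second stage from A: R3 + R4 = 75.30 kΩ appears in parallel with R2.
R2 ‖ (R3+R4) = 6.363 kΩ.
V_A = 34.7 × 6.363/(2.60 + 6.363) = 24.63 V.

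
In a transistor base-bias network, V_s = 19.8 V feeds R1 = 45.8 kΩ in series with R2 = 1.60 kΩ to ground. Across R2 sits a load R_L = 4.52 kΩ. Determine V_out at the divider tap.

R2 ‖ R_L = (1.60 × 4.52)/(1.60 + 4.52) = 1.182 kΩ.
Now apply the divider: V_out = 19.8 × 0.02515 = 0.4980 V.
(Unloaded it would be 0.668 V; the load pulls it down.)

V_out ≈ 0.498 V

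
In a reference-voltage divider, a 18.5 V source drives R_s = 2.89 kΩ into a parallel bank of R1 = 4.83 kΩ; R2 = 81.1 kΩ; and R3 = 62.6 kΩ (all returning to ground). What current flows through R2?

Parallel bank: R_p = 1/(1/4.83 + 1/81.1 + 1/62.6) = 4.249 kΩ.
V_A by voltage divider: V_A = 18.5 × 4.249/(2.89 + 4.249) = 11.01 V.
I(R2) = V_A / R2 = 11.01/81.1 = 0.1358 mA.

I ≈ 0.136 mA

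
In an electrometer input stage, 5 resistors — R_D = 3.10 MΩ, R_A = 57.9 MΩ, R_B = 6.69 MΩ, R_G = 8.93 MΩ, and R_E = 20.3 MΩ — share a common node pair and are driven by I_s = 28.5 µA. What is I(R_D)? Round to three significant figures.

Total conductance ΣG = 1/3.10 + 1/57.9 + 1/6.69 + 1/8.93 + 1/20.3 = 0.6506 (units of 1/MΩ).
Current divider: I(R_D) = I_s · G_k/ΣG = 28.5 × (0.3226/0.6506) = 28.5 × 0.4958 = 14.13 µA.

I ≈ 14.1 µA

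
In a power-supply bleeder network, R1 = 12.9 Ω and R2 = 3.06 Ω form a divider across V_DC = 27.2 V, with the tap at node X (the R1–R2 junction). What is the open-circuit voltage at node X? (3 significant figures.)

V_th ≈ 5.22 V

Open-circuit (no load on X): V_th = V_DC · R2/(R1 + R2) = 27.2 × 3.06/(12.90 + 3.06) = 5.215 V.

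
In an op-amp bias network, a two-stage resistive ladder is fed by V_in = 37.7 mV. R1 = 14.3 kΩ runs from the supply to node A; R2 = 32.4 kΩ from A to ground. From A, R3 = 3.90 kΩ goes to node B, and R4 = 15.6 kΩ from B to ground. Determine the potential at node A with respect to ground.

The second stage (R3 + R4 = 19.50 kΩ) loads node A in parallel with R2.
Effective lower resistance at A: R2 ‖ 19.50 = 12.17 kΩ.
First divider: V_A = V_in · 12.17/(14.3 + 12.17) = 17.34 mV.

V_A ≈ 17.3 mV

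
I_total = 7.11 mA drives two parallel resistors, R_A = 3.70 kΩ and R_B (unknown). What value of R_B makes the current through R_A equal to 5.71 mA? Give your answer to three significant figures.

The fraction through R_A equals R_B/(R_A+R_B).
5.71/7.11 = R_B/(R_A + R_B) → R_B = R_A · (0.8031)/(1 − 0.8031) = 3.70 × 4.079 = 15.09 kΩ.

R_B ≈ 15.1 kΩ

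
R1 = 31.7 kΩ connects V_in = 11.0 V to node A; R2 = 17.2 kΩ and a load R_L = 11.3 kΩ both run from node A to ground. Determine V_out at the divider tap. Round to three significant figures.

V_out ≈ 1.95 V

The load sits in parallel with R2, giving an effective lower resistance R2' = R2·R_L/(R2+R_L) = 6.820 kΩ.
Voltage divider with the loaded lower leg: V_out = 11.0 × 6.820/(31.7 + 6.820) = 11.0 × 0.1770 = 1.947 V.
(Unloaded it would be 3.87 V; the load pulls it down.)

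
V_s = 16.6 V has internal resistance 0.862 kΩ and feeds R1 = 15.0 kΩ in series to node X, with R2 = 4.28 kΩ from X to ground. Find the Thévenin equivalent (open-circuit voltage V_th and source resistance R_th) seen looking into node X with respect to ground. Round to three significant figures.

R1' = 0.862 + 15.0 = 15.86 kΩ (source resistance + R1).
Open-circuit (no load on X): V_th = V_s · R2/(R1' + R2) = 16.6 × 4.28/(15.86 + 4.28) = 3.527 V.
Looking into X with the source shorted: R_th = R1'·R2/(R1'+R2) = 15.86 × 4.28/20.14 = 3.371 kΩ.

V_th ≈ 3.53 V, R_th ≈ 3.37 kΩ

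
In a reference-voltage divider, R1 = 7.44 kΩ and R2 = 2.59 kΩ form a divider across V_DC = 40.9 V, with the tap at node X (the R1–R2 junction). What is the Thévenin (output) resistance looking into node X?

R_th ≈ 1.92 kΩ

Zeroing V_DC shorts the top of R1 to ground, so R_th = R1 ‖ R2 = 1.921 kΩ.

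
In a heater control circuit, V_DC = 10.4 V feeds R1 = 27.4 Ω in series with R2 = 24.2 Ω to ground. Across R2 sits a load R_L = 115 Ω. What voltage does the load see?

First combine the lower leg with the load: R2 ‖ R_L = 19.99 Ω.
Voltage divider with the loaded lower leg: V_out = 10.4 × 19.99/(27.4 + 19.99) = 10.4 × 0.4219 = 4.387 V.

V_out ≈ 4.39 V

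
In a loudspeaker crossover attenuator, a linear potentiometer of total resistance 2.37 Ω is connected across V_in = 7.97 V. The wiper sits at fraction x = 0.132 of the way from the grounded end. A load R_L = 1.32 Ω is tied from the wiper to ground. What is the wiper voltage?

V_out ≈ 0.873 V

Split the track: R_lower = x·R_p = 0.3128 Ω, R_upper = (1−x)·R_p = 2.057 Ω.
Lower segment in parallel with the load: 0.3128 ‖ 1.32 = 0.2529 Ω.
V_out = 7.97 × 0.2529/(2.057 + 0.2529) = 0.8725 V.
(Unloaded: V_out = x·V_in = 1.05 V.)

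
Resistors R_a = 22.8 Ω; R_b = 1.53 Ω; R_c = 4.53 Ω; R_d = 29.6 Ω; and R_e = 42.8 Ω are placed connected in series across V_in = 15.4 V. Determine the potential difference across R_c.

V ≈ 0.689 V

Series total: ΣR = 22.8 + 1.53 + 4.53 + 29.6 + 42.8 = 101.3 Ω.
V = V_in · R/ΣR = 15.4 × 0.04474 = 0.6889 V.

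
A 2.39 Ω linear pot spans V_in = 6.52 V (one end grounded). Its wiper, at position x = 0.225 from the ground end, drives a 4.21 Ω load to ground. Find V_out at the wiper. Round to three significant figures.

V_out ≈ 1.33 V

The pot divides into 1.852 Ω above the wiper and 0.5378 Ω below.
Lower segment in parallel with the load: 0.5378 ‖ 4.21 = 0.4768 Ω.
Loaded-divider output: V_out = 6.52 × 0.2047 = 1.335 V.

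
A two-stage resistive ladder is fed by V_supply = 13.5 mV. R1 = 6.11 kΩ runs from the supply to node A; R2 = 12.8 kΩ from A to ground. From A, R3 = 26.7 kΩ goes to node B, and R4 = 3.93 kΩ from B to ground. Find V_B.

V_B ≈ 1.03 mV

Looking into the second stage from A: R3 + R4 = 30.63 kΩ appears in parallel with R2.
Effective lower resistance at A: R2 ‖ 30.63 = 9.027 kΩ.
V_A = 13.5 × 9.027/(6.11 + 9.027) = 8.051 mV.
V_B = V_A × 0.1283 = 1.033 mV.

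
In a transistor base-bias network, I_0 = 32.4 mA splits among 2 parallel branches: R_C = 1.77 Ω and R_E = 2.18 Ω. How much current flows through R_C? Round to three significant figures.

I ≈ 17.9 mA

With just two branches, the current splits inversely with resistance.
So I = 32.4 × 2.18/3.950 = 17.88 mA.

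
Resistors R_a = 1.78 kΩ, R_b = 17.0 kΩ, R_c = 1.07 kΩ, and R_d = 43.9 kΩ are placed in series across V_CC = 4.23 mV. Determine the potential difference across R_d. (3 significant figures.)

Total series resistance ΣR = 1.78 + 17.0 + 1.07 + 43.9 = 63.75 kΩ.
V = V_CC · R/ΣR = 4.23 × 0.6886 = 2.913 mV.

V ≈ 2.91 mV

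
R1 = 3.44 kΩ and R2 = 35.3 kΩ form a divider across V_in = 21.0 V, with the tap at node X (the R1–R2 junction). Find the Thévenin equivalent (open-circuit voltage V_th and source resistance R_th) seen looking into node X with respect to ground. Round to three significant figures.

V_th is the unloaded tap voltage: V_in · R2/(R1+R2) = 21.0 × 0.9112 = 19.14 V.
With V_in suppressed (replaced by a short), R_th = R1 ‖ R2 = (3.440 × 35.3)/(3.440 + 35.3) = 3.135 kΩ.

V_th ≈ 19.1 V, R_th ≈ 3.13 kΩ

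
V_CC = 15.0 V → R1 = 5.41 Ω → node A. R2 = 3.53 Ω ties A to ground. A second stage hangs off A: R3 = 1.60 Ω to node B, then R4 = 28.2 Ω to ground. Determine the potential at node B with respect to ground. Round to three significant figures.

Looking into the second stage from A: R3 + R4 = 29.80 Ω appears in parallel with R2.
R2 ‖ (R3+R4) = 3.156 Ω.
First divider: V_A = V_CC · 3.156/(5.41 + 3.156) = 5.527 V.
Then the unloaded second divider: V_B = V_A × R4/(R3+R4) = 5.527 × 0.9463 = 5.230 V.

V_B ≈ 5.23 V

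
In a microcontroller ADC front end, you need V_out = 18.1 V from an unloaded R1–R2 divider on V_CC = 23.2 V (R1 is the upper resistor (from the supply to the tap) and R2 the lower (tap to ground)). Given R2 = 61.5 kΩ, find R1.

R1 ≈ 17.3 kΩ

V_out/V_CC = R2/(R1+R2) = 0.7802.
Rearranging, R1 = R2·(1−k)/k = 61.5 × 0.2818 = 17.33 kΩ.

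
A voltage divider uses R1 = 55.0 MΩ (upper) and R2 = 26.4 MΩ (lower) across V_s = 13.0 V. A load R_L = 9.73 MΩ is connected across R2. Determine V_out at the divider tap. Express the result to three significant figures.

The load sits in parallel with R2, giving an effective lower resistance R2' = R2·R_L/(R2+R_L) = 7.110 MΩ.
Then V_out = V_s · R2'/(R1 + R2') = 13.0 × 7.110/62.11 = 1.488 V.
(Unloaded it would be 4.22 V; the load pulls it down.)

V_out ≈ 1.49 V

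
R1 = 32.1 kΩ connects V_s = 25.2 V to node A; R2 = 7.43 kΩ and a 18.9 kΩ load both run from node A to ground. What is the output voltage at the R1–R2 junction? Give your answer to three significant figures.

V_out ≈ 3.59 V

R2 ‖ R_L = (7.43 × 18.9)/(7.43 + 18.9) = 5.333 kΩ.
Voltage divider with the loaded lower leg: V_out = 25.2 × 5.333/(32.1 + 5.333) = 25.2 × 0.1425 = 3.590 V.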